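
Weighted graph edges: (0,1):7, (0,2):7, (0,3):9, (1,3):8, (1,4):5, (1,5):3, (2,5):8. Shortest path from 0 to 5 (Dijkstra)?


Dijkstra from 0:
Distances: {0: 0, 1: 7, 2: 7, 3: 9, 4: 12, 5: 10}
Shortest distance to 5 = 10, path = [0, 1, 5]


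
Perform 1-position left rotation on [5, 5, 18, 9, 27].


Left rotate by 1: [5, 18, 9, 27, 5]


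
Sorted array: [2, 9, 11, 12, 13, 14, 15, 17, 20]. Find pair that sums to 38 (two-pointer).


Two pointers: lo=0, hi=8
No pair sums to 38


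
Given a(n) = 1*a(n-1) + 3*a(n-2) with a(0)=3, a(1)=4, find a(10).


Build bottom-up:
...a(8)=1741, a(9)=3985, a(10)=1*3985+3*1741=9208


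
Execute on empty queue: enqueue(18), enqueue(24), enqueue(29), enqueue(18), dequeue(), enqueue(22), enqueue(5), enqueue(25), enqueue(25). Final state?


enqueue(18) -> [18]
enqueue(24) -> [18, 24]
enqueue(29) -> [18, 24, 29]
enqueue(18) -> [18, 24, 29, 18]
dequeue() returns 18 -> [24, 29, 18]
enqueue(22) -> [24, 29, 18, 22]
enqueue(5) -> [24, 29, 18, 22, 5]
enqueue(25) -> [24, 29, 18, 22, 5, 25]
enqueue(25) -> [24, 29, 18, 22, 5, 25, 25]
Final queue (front to back): [24, 29, 18, 22, 5, 25, 25]


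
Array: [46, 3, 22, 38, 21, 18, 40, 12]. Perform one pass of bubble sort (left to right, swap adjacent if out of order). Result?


After one pass: [3, 22, 38, 21, 18, 40, 12, 46]


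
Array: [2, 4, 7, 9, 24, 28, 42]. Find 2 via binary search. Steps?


Search for 2:
[0,6] mid=3 arr[3]=9
[0,2] mid=1 arr[1]=4
[0,0] mid=0 arr[0]=2
Total: 3 comparisons


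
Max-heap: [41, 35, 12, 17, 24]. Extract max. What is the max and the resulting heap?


Max = 41
Replace root with last, heapify down
Resulting heap: [35, 24, 12, 17]


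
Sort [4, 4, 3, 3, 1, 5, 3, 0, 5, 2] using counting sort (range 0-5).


Count array: [1, 1, 1, 3, 2, 2]
Reconstruct: [0, 1, 2, 3, 3, 3, 4, 4, 5, 5]


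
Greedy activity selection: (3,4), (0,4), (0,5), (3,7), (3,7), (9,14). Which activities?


Greedy: pick earliest-ending, then skip overlaps.
Selected (2 activities): [(3, 4), (9, 14)]


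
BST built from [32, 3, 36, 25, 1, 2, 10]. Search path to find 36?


BST root = 32
Search for 36: compare at each node
Path: [32, 36]


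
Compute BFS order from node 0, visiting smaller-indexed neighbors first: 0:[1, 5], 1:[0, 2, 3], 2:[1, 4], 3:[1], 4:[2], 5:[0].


BFS queue: start with [0]
Visit order: [0, 1, 5, 2, 3, 4]


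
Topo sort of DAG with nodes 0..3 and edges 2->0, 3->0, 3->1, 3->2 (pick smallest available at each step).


Kahn's algorithm, process smallest node first
Order: [3, 1, 2, 0]


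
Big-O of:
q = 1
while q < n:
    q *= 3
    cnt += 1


Per nesting level: O(log n) = O(log n)
Complexity: O(log n)


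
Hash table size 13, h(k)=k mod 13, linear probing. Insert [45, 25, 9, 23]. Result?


Insertions: 45->slot 6; 25->slot 12; 9->slot 9; 23->slot 10
Table: [None, None, None, None, None, None, 45, None, None, 9, 23, None, 25]


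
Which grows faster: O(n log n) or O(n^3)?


linearithmic grows slower than cubic
O(n log n) is asymptotically smaller; O(n^3) grows faster


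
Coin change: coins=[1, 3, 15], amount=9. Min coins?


dp[0]=0; dp[i]=1+min(dp[i-c] for c in coins)
...dp[4]=2, dp[5]=3, dp[6]=2, dp[7]=3, dp[8]=4, dp[9]=3
Minimum coins for 9 = 3


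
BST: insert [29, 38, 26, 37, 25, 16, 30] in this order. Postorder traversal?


Root = 29; build tree by BST insertion.
Postorder traversal: [16, 25, 26, 30, 37, 38, 29]


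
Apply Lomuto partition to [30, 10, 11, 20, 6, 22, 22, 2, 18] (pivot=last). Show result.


Elements <= 18 go left of pivot.
Result: [10, 11, 6, 2, 18, 22, 22, 20, 30], pivot at index 4


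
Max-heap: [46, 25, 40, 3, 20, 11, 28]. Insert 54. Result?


Append 54: [46, 25, 40, 3, 20, 11, 28, 54]
Bubble up: swap idx 7(54) with idx 3(3); swap idx 3(54) with idx 1(25); swap idx 1(54) with idx 0(46)
Result: [54, 46, 40, 25, 20, 11, 28, 3]


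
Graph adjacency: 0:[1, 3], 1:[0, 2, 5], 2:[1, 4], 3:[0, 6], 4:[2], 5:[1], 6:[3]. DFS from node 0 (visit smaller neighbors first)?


DFS stack-based: start with [0]
Visit order: [0, 1, 2, 4, 5, 3, 6]


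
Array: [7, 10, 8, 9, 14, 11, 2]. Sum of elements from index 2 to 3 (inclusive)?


Prefix sums: [0, 7, 17, 25, 34, 48, 59, 61]
Sum[2..3] = prefix[4] - prefix[2] = 34 - 17 = 17


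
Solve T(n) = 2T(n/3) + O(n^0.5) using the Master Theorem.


a=2, b=3, c=0.5. log_3(2)=0.631 > c=0.5. Case 1: O(n^log_b(a)) = O(n^0.631)
Complexity: O(n^0.631)


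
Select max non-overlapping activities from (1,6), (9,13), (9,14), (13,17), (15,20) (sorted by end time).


Greedy: pick earliest-ending, then skip overlaps.
Selected (3 activities): [(1, 6), (9, 13), (13, 17)]


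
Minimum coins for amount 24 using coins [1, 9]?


dp[0]=0; dp[i]=1+min(dp[i-c] for c in coins)
...dp[19]=3, dp[20]=4, dp[21]=5, dp[22]=6, dp[23]=7, dp[24]=8
Minimum coins for 24 = 8


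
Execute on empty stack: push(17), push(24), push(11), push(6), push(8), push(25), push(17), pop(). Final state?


push(17) -> [17]
push(24) -> [17, 24]
push(11) -> [17, 24, 11]
push(6) -> [17, 24, 11, 6]
push(8) -> [17, 24, 11, 6, 8]
push(25) -> [17, 24, 11, 6, 8, 25]
push(17) -> [17, 24, 11, 6, 8, 25, 17]
pop() returns 17 -> [17, 24, 11, 6, 8, 25]
Final stack (bottom to top): [17, 24, 11, 6, 8, 25]


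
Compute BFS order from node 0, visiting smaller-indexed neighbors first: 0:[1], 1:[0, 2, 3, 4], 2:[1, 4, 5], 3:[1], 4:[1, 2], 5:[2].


BFS queue: start with [0]
Visit order: [0, 1, 2, 3, 4, 5]


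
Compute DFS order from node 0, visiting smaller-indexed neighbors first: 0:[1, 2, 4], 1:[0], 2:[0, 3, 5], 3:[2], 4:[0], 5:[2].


DFS stack-based: start with [0]
Visit order: [0, 1, 2, 3, 5, 4]


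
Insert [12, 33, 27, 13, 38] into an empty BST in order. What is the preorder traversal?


Root = 12; build tree by BST insertion.
Preorder traversal: [12, 33, 27, 13, 38]


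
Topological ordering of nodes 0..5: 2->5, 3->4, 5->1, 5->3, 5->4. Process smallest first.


Kahn's algorithm, process smallest node first
Order: [0, 2, 5, 1, 3, 4]


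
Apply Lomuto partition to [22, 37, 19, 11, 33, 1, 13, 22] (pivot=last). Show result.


Elements <= 22 go left of pivot.
Result: [22, 19, 11, 1, 13, 22, 33, 37], pivot at index 5


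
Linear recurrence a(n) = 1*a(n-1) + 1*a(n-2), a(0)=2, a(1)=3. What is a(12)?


Build bottom-up:
...a(10)=233, a(11)=377, a(12)=1*377+1*233=610


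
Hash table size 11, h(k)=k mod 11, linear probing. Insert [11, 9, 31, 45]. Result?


Insertions: 11->slot 0; 9->slot 9; 31->slot 10; 45->slot 1
Table: [11, 45, None, None, None, None, None, None, None, 9, 31]


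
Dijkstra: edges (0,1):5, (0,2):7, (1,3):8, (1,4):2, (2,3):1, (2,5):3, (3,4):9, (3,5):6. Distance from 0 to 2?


Dijkstra from 0:
Distances: {0: 0, 1: 5, 2: 7, 3: 8, 4: 7, 5: 10}
Shortest distance to 2 = 7, path = [0, 2]


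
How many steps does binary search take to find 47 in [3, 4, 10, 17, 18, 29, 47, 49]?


Search for 47:
[0,7] mid=3 arr[3]=17
[4,7] mid=5 arr[5]=29
[6,7] mid=6 arr[6]=47
Total: 3 comparisons


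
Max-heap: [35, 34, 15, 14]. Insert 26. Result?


Append 26: [35, 34, 15, 14, 26]
Bubble up: no swaps needed
Result: [35, 34, 15, 14, 26]


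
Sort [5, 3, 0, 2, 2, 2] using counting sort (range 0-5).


Count array: [1, 0, 3, 1, 0, 1]
Reconstruct: [0, 2, 2, 2, 3, 5]


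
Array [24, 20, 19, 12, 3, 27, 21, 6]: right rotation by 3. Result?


Right rotate by 3: [27, 21, 6, 24, 20, 19, 12, 3]


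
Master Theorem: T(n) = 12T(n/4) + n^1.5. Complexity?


a=12, b=4, c=1.5. log_4(12)=1.792 > c=1.5. Case 1: O(n^log_b(a)) = O(n^1.792)
Complexity: O(n^1.792)


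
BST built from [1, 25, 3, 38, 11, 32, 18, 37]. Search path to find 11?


BST root = 1
Search for 11: compare at each node
Path: [1, 25, 3, 11]


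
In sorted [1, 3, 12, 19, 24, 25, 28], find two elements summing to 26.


Two pointers: lo=0, hi=6
Found pair: (1, 25) summing to 26


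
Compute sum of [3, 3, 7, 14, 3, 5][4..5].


Prefix sums: [0, 3, 6, 13, 27, 30, 35]
Sum[4..5] = prefix[6] - prefix[4] = 35 - 27 = 8


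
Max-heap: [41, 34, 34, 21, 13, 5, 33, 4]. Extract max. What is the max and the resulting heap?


Max = 41
Replace root with last, heapify down
Resulting heap: [34, 21, 34, 4, 13, 5, 33]


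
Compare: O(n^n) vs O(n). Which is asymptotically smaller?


linear grows slower than n^n
O(n) is asymptotically smaller; O(n^n) grows faster


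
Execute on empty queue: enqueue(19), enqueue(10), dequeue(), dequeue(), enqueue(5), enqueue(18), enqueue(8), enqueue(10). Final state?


enqueue(19) -> [19]
enqueue(10) -> [19, 10]
dequeue() returns 19 -> [10]
dequeue() returns 10 -> []
enqueue(5) -> [5]
enqueue(18) -> [5, 18]
enqueue(8) -> [5, 18, 8]
enqueue(10) -> [5, 18, 8, 10]
Final queue (front to back): [5, 18, 8, 10]


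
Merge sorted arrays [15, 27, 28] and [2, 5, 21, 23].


Compare heads, take smaller each step.
Merged: [2, 5, 15, 21, 23, 27, 28]


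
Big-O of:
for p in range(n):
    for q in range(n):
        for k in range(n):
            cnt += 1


Per nesting level: O(n) * O(n) * O(n) = O(n^3)
Complexity: O(n^3)


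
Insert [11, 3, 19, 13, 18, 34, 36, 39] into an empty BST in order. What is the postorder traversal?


Root = 11; build tree by BST insertion.
Postorder traversal: [3, 18, 13, 39, 36, 34, 19, 11]


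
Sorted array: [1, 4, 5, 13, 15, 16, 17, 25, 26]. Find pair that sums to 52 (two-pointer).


Two pointers: lo=0, hi=8
No pair sums to 52


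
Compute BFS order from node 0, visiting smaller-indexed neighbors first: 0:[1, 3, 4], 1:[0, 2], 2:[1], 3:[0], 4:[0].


BFS queue: start with [0]
Visit order: [0, 1, 3, 4, 2]


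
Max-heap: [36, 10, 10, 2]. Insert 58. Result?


Append 58: [36, 10, 10, 2, 58]
Bubble up: swap idx 4(58) with idx 1(10); swap idx 1(58) with idx 0(36)
Result: [58, 36, 10, 2, 10]


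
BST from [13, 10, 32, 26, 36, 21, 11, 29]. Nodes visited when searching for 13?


BST root = 13
Search for 13: compare at each node
Path: [13]


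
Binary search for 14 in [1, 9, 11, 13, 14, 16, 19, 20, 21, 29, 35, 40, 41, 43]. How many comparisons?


Search for 14:
[0,13] mid=6 arr[6]=19
[0,5] mid=2 arr[2]=11
[3,5] mid=4 arr[4]=14
Total: 3 comparisons


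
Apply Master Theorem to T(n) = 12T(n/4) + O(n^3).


a=12, b=4, c=3. log_4(12)=1.792 < c=3. Case 3: O(n^c) = O(n^3)
Complexity: O(n^3)


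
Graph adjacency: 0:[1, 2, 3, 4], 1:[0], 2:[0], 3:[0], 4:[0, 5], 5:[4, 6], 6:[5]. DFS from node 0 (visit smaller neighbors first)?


DFS stack-based: start with [0]
Visit order: [0, 1, 2, 3, 4, 5, 6]


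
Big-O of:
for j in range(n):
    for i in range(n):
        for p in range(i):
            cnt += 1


Per nesting level: O(n) * O(n) * O(n) [triangular over i] = O(n^3)
Complexity: O(n^3)


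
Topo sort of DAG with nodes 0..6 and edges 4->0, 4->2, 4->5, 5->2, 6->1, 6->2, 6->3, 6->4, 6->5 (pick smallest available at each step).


Kahn's algorithm, process smallest node first
Order: [6, 1, 3, 4, 0, 5, 2]


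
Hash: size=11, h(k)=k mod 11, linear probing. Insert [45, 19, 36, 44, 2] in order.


Insertions: 45->slot 1; 19->slot 8; 36->slot 3; 44->slot 0; 2->slot 2
Table: [44, 45, 2, 36, None, None, None, None, 19, None, None]


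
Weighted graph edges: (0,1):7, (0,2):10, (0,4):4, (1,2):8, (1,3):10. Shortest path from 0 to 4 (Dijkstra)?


Dijkstra from 0:
Distances: {0: 0, 1: 7, 2: 10, 3: 17, 4: 4}
Shortest distance to 4 = 4, path = [0, 4]


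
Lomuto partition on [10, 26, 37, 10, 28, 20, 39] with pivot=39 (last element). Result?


Elements <= 39 go left of pivot.
Result: [10, 26, 37, 10, 28, 20, 39], pivot at index 6


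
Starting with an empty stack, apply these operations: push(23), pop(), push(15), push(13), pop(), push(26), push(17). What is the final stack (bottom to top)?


push(23) -> [23]
pop() returns 23 -> []
push(15) -> [15]
push(13) -> [15, 13]
pop() returns 13 -> [15]
push(26) -> [15, 26]
push(17) -> [15, 26, 17]
Final stack (bottom to top): [15, 26, 17]


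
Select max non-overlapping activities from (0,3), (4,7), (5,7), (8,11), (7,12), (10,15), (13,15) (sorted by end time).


Greedy: pick earliest-ending, then skip overlaps.
Selected (4 activities): [(0, 3), (4, 7), (8, 11), (13, 15)]


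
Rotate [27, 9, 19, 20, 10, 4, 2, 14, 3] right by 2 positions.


Right rotate by 2: [14, 3, 27, 9, 19, 20, 10, 4, 2]


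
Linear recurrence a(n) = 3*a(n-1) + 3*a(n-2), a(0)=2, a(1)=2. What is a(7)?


Build bottom-up:
...a(5)=612, a(6)=2322, a(7)=3*2322+3*612=8802


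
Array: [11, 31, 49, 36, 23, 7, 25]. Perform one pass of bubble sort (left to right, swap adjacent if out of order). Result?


After one pass: [11, 31, 36, 23, 7, 25, 49]


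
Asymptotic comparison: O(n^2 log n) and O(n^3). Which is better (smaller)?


n^2 log n grows slower than cubic
O(n^2 log n) is asymptotically smaller; O(n^3) grows faster


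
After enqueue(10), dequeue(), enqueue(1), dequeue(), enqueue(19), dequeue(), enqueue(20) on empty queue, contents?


enqueue(10) -> [10]
dequeue() returns 10 -> []
enqueue(1) -> [1]
dequeue() returns 1 -> []
enqueue(19) -> [19]
dequeue() returns 19 -> []
enqueue(20) -> [20]
Final queue (front to back): [20]


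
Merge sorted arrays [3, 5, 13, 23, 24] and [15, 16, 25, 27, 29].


Compare heads, take smaller each step.
Merged: [3, 5, 13, 15, 16, 23, 24, 25, 27, 29]


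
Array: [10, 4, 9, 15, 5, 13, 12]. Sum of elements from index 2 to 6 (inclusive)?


Prefix sums: [0, 10, 14, 23, 38, 43, 56, 68]
Sum[2..6] = prefix[7] - prefix[2] = 68 - 14 = 54


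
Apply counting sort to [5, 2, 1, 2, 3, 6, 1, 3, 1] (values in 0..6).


Count array: [0, 3, 2, 2, 0, 1, 1]
Reconstruct: [1, 1, 1, 2, 2, 3, 3, 5, 6]


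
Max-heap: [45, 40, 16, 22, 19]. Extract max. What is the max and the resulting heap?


Max = 45
Replace root with last, heapify down
Resulting heap: [40, 22, 16, 19]


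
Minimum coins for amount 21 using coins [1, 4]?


dp[0]=0; dp[i]=1+min(dp[i-c] for c in coins)
...dp[16]=4, dp[17]=5, dp[18]=6, dp[19]=7, dp[20]=5, dp[21]=6
Minimum coins for 21 = 6


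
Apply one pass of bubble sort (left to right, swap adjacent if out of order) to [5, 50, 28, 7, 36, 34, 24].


After one pass: [5, 28, 7, 36, 34, 24, 50]


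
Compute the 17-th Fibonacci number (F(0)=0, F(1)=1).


F(n)=F(n-1)+F(n-2)
...F(15)=610, F(16)=987, F(17)=1597


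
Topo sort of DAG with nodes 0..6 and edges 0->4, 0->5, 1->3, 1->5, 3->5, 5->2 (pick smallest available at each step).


Kahn's algorithm, process smallest node first
Order: [0, 1, 3, 4, 5, 2, 6]


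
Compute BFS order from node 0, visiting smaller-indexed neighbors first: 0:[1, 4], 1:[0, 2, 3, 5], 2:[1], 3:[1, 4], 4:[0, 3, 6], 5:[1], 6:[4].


BFS queue: start with [0]
Visit order: [0, 1, 4, 2, 3, 5, 6]


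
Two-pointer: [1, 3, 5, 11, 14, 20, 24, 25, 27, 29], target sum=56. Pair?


Two pointers: lo=0, hi=9
Found pair: (27, 29) summing to 56


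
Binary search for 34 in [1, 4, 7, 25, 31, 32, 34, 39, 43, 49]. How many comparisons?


Search for 34:
[0,9] mid=4 arr[4]=31
[5,9] mid=7 arr[7]=39
[5,6] mid=5 arr[5]=32
[6,6] mid=6 arr[6]=34
Total: 4 comparisons


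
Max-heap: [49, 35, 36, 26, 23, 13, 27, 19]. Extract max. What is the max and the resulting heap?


Max = 49
Replace root with last, heapify down
Resulting heap: [36, 35, 27, 26, 23, 13, 19]


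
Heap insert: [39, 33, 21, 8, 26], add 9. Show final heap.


Append 9: [39, 33, 21, 8, 26, 9]
Bubble up: no swaps needed
Result: [39, 33, 21, 8, 26, 9]


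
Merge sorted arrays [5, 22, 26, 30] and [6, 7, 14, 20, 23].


Compare heads, take smaller each step.
Merged: [5, 6, 7, 14, 20, 22, 23, 26, 30]


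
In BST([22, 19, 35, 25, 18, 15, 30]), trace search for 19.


BST root = 22
Search for 19: compare at each node
Path: [22, 19]


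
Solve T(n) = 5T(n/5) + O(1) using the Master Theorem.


a=5, b=5, c=0. log_5(5)=1 > c=0. Case 1: O(n^log_b(a)) = O(n)
Complexity: O(n)


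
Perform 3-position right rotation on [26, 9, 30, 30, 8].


Right rotate by 3: [30, 30, 8, 26, 9]


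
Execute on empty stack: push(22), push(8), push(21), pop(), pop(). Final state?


push(22) -> [22]
push(8) -> [22, 8]
push(21) -> [22, 8, 21]
pop() returns 21 -> [22, 8]
pop() returns 8 -> [22]
Final stack (bottom to top): [22]


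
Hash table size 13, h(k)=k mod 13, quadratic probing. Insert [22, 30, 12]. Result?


Insertions: 22->slot 9; 30->slot 4; 12->slot 12
Table: [None, None, None, None, 30, None, None, None, None, 22, None, None, 12]


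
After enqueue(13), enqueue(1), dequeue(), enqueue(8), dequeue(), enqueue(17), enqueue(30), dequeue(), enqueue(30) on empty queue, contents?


enqueue(13) -> [13]
enqueue(1) -> [13, 1]
dequeue() returns 13 -> [1]
enqueue(8) -> [1, 8]
dequeue() returns 1 -> [8]
enqueue(17) -> [8, 17]
enqueue(30) -> [8, 17, 30]
dequeue() returns 8 -> [17, 30]
enqueue(30) -> [17, 30, 30]
Final queue (front to back): [17, 30, 30]


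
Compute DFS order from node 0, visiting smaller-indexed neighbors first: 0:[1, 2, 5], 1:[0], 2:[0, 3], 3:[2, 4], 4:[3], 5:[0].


DFS stack-based: start with [0]
Visit order: [0, 1, 2, 3, 4, 5]


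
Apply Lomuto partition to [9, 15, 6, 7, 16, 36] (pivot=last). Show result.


Elements <= 36 go left of pivot.
Result: [9, 15, 6, 7, 16, 36], pivot at index 5


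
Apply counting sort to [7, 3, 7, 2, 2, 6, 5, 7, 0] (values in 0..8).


Count array: [1, 0, 2, 1, 0, 1, 1, 3, 0]
Reconstruct: [0, 2, 2, 3, 5, 6, 7, 7, 7]


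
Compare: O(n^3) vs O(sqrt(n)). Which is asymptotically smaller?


sublinear grows slower than cubic
O(sqrt(n)) is asymptotically smaller; O(n^3) grows faster


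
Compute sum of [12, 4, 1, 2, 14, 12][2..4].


Prefix sums: [0, 12, 16, 17, 19, 33, 45]
Sum[2..4] = prefix[5] - prefix[2] = 33 - 16 = 17


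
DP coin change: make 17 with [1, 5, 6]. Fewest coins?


dp[0]=0; dp[i]=1+min(dp[i-c] for c in coins)
...dp[12]=2, dp[13]=3, dp[14]=4, dp[15]=3, dp[16]=3, dp[17]=3
Minimum coins for 17 = 3


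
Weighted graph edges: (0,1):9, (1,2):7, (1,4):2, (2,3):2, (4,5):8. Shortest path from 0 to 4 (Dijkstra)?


Dijkstra from 0:
Distances: {0: 0, 1: 9, 2: 16, 3: 18, 4: 11, 5: 19}
Shortest distance to 4 = 11, path = [0, 1, 4]


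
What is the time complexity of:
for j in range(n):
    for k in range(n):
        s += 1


Per nesting level: O(n) * O(n) = O(n^2)
Complexity: O(n^2)


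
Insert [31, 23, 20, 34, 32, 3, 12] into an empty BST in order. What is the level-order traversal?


Root = 31; build tree by BST insertion.
Level-Order traversal: [31, 23, 34, 20, 32, 3, 12]


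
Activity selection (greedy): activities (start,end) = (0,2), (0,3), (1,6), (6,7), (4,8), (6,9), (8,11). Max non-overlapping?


Greedy: pick earliest-ending, then skip overlaps.
Selected (3 activities): [(0, 2), (6, 7), (8, 11)]


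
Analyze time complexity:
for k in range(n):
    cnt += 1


Per nesting level: O(n) = O(n)
Complexity: O(n)


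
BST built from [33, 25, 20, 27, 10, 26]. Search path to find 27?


BST root = 33
Search for 27: compare at each node
Path: [33, 25, 27]


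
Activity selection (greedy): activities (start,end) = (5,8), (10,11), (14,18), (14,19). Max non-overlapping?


Greedy: pick earliest-ending, then skip overlaps.
Selected (3 activities): [(5, 8), (10, 11), (14, 18)]


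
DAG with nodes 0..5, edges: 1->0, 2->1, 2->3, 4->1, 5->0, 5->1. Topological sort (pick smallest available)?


Kahn's algorithm, process smallest node first
Order: [2, 3, 4, 5, 1, 0]


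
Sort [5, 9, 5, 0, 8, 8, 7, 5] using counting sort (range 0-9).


Count array: [1, 0, 0, 0, 0, 3, 0, 1, 2, 1]
Reconstruct: [0, 5, 5, 5, 7, 8, 8, 9]


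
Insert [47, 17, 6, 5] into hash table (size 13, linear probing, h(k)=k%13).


Insertions: 47->slot 8; 17->slot 4; 6->slot 6; 5->slot 5
Table: [None, None, None, None, 17, 5, 6, None, 47, None, None, None, None]


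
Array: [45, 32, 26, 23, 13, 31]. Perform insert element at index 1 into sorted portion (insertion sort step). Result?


After one pass: [32, 45, 26, 23, 13, 31]


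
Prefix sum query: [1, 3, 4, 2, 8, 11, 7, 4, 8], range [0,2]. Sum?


Prefix sums: [0, 1, 4, 8, 10, 18, 29, 36, 40, 48]
Sum[0..2] = prefix[3] - prefix[0] = 8 - 0 = 8


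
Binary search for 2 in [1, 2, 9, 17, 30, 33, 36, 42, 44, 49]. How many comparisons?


Search for 2:
[0,9] mid=4 arr[4]=30
[0,3] mid=1 arr[1]=2
Total: 2 comparisons


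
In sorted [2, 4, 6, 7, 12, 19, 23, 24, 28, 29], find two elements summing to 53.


Two pointers: lo=0, hi=9
Found pair: (24, 29) summing to 53


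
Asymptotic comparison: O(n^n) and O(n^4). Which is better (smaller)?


quartic grows slower than n^n
O(n^4) is asymptotically smaller; O(n^n) grows faster


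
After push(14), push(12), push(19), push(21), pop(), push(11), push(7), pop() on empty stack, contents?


push(14) -> [14]
push(12) -> [14, 12]
push(19) -> [14, 12, 19]
push(21) -> [14, 12, 19, 21]
pop() returns 21 -> [14, 12, 19]
push(11) -> [14, 12, 19, 11]
push(7) -> [14, 12, 19, 11, 7]
pop() returns 7 -> [14, 12, 19, 11]
Final stack (bottom to top): [14, 12, 19, 11]


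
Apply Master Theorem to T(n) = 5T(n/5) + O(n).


a=5, b=5, c=1. log_5(5)=1 = c=1. Case 2: O(n^c log n) = O(n log n)
Complexity: O(n log n)


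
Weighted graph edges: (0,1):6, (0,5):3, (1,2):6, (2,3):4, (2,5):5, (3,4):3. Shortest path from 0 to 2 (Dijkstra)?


Dijkstra from 0:
Distances: {0: 0, 1: 6, 2: 8, 3: 12, 4: 15, 5: 3}
Shortest distance to 2 = 8, path = [0, 5, 2]


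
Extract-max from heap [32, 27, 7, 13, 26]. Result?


Max = 32
Replace root with last, heapify down
Resulting heap: [27, 26, 7, 13]


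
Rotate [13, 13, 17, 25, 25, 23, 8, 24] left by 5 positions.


Left rotate by 5: [23, 8, 24, 13, 13, 17, 25, 25]


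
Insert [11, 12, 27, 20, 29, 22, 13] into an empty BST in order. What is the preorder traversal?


Root = 11; build tree by BST insertion.
Preorder traversal: [11, 12, 27, 20, 13, 22, 29]


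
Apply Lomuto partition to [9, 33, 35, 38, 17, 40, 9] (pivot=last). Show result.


Elements <= 9 go left of pivot.
Result: [9, 9, 35, 38, 17, 40, 33], pivot at index 1


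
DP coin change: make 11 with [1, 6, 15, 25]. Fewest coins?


dp[0]=0; dp[i]=1+min(dp[i-c] for c in coins)
...dp[6]=1, dp[7]=2, dp[8]=3, dp[9]=4, dp[10]=5, dp[11]=6
Minimum coins for 11 = 6


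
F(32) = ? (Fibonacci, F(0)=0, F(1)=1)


F(n)=F(n-1)+F(n-2)
...F(30)=832040, F(31)=1346269, F(32)=2178309


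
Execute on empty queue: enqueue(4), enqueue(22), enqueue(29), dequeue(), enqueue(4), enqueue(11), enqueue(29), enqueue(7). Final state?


enqueue(4) -> [4]
enqueue(22) -> [4, 22]
enqueue(29) -> [4, 22, 29]
dequeue() returns 4 -> [22, 29]
enqueue(4) -> [22, 29, 4]
enqueue(11) -> [22, 29, 4, 11]
enqueue(29) -> [22, 29, 4, 11, 29]
enqueue(7) -> [22, 29, 4, 11, 29, 7]
Final queue (front to back): [22, 29, 4, 11, 29, 7]


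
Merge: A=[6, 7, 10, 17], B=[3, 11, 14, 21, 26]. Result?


Compare heads, take smaller each step.
Merged: [3, 6, 7, 10, 11, 14, 17, 21, 26]


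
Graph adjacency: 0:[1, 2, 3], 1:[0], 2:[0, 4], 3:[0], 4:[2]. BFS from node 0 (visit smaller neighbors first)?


BFS queue: start with [0]
Visit order: [0, 1, 2, 3, 4]


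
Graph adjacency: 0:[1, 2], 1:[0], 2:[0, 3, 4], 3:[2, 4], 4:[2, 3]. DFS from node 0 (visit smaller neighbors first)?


DFS stack-based: start with [0]
Visit order: [0, 1, 2, 3, 4]


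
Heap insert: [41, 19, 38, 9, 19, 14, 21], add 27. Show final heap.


Append 27: [41, 19, 38, 9, 19, 14, 21, 27]
Bubble up: swap idx 7(27) with idx 3(9); swap idx 3(27) with idx 1(19)
Result: [41, 27, 38, 19, 19, 14, 21, 9]


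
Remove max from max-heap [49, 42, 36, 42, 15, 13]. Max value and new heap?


Max = 49
Replace root with last, heapify down
Resulting heap: [42, 42, 36, 13, 15]


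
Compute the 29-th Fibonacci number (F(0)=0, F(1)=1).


F(n)=F(n-1)+F(n-2)
...F(27)=196418, F(28)=317811, F(29)=514229


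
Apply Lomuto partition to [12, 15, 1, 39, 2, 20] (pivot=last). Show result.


Elements <= 20 go left of pivot.
Result: [12, 15, 1, 2, 20, 39], pivot at index 4


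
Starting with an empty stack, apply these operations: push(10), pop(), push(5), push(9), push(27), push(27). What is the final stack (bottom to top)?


push(10) -> [10]
pop() returns 10 -> []
push(5) -> [5]
push(9) -> [5, 9]
push(27) -> [5, 9, 27]
push(27) -> [5, 9, 27, 27]
Final stack (bottom to top): [5, 9, 27, 27]


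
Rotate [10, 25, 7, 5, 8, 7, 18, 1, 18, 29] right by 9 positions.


Right rotate by 9: [25, 7, 5, 8, 7, 18, 1, 18, 29, 10]


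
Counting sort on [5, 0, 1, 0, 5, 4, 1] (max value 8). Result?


Count array: [2, 2, 0, 0, 1, 2, 0, 0, 0]
Reconstruct: [0, 0, 1, 1, 4, 5, 5]


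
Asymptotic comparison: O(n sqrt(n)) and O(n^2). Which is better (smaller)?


n^1.5 grows slower than quadratic
O(n sqrt(n)) is asymptotically smaller; O(n^2) grows faster


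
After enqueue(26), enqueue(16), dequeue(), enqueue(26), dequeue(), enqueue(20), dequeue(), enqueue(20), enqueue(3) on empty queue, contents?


enqueue(26) -> [26]
enqueue(16) -> [26, 16]
dequeue() returns 26 -> [16]
enqueue(26) -> [16, 26]
dequeue() returns 16 -> [26]
enqueue(20) -> [26, 20]
dequeue() returns 26 -> [20]
enqueue(20) -> [20, 20]
enqueue(3) -> [20, 20, 3]
Final queue (front to back): [20, 20, 3]


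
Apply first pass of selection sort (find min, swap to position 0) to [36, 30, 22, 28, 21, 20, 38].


After one pass: [20, 30, 22, 28, 21, 36, 38]


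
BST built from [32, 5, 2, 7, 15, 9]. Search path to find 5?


BST root = 32
Search for 5: compare at each node
Path: [32, 5]


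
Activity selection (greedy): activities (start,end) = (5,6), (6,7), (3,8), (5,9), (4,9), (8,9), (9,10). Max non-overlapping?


Greedy: pick earliest-ending, then skip overlaps.
Selected (4 activities): [(5, 6), (6, 7), (8, 9), (9, 10)]


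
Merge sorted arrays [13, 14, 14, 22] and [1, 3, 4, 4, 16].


Compare heads, take smaller each step.
Merged: [1, 3, 4, 4, 13, 14, 14, 16, 22]


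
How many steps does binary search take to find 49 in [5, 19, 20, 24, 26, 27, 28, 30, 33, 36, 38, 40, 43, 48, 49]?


Search for 49:
[0,14] mid=7 arr[7]=30
[8,14] mid=11 arr[11]=40
[12,14] mid=13 arr[13]=48
[14,14] mid=14 arr[14]=49
Total: 4 comparisons


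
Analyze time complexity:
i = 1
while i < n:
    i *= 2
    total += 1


Per nesting level: O(log n) = O(log n)
Complexity: O(log n)


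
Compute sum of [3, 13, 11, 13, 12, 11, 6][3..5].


Prefix sums: [0, 3, 16, 27, 40, 52, 63, 69]
Sum[3..5] = prefix[6] - prefix[3] = 63 - 27 = 36


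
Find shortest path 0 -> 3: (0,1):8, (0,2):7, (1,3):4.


Dijkstra from 0:
Distances: {0: 0, 1: 8, 2: 7, 3: 12}
Shortest distance to 3 = 12, path = [0, 1, 3]


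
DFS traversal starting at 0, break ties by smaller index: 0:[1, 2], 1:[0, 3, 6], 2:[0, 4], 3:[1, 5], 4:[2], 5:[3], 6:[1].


DFS stack-based: start with [0]
Visit order: [0, 1, 3, 5, 6, 2, 4]


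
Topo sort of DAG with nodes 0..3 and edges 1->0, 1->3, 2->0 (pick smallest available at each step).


Kahn's algorithm, process smallest node first
Order: [1, 2, 0, 3]


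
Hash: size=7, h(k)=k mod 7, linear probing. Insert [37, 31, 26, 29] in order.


Insertions: 37->slot 2; 31->slot 3; 26->slot 5; 29->slot 1
Table: [None, 29, 37, 31, None, 26, None]


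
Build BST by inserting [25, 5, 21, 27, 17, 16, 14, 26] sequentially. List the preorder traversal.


Root = 25; build tree by BST insertion.
Preorder traversal: [25, 5, 21, 17, 16, 14, 27, 26]


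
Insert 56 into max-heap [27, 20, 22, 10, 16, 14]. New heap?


Append 56: [27, 20, 22, 10, 16, 14, 56]
Bubble up: swap idx 6(56) with idx 2(22); swap idx 2(56) with idx 0(27)
Result: [56, 20, 27, 10, 16, 14, 22]


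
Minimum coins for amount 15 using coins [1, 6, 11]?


dp[0]=0; dp[i]=1+min(dp[i-c] for c in coins)
...dp[10]=5, dp[11]=1, dp[12]=2, dp[13]=3, dp[14]=4, dp[15]=5
Minimum coins for 15 = 5


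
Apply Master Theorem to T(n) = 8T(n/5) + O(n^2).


a=8, b=5, c=2. log_5(8)=1.292 < c=2. Case 3: O(n^c) = O(n^2)
Complexity: O(n^2)


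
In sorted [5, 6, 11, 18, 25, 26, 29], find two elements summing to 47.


Two pointers: lo=0, hi=6
Found pair: (18, 29) summing to 47


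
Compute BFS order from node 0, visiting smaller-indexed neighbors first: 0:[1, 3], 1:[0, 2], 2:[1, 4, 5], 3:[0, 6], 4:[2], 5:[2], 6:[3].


BFS queue: start with [0]
Visit order: [0, 1, 3, 2, 6, 4, 5]


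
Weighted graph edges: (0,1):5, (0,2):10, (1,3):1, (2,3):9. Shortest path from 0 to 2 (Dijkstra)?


Dijkstra from 0:
Distances: {0: 0, 1: 5, 2: 10, 3: 6}
Shortest distance to 2 = 10, path = [0, 2]


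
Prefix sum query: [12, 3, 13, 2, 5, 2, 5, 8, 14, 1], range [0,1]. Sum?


Prefix sums: [0, 12, 15, 28, 30, 35, 37, 42, 50, 64, 65]
Sum[0..1] = prefix[2] - prefix[0] = 15 - 0 = 15


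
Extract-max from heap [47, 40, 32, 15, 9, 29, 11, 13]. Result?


Max = 47
Replace root with last, heapify down
Resulting heap: [40, 15, 32, 13, 9, 29, 11]


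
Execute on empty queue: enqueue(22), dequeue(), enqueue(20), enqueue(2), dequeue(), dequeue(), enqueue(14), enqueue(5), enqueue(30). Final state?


enqueue(22) -> [22]
dequeue() returns 22 -> []
enqueue(20) -> [20]
enqueue(2) -> [20, 2]
dequeue() returns 20 -> [2]
dequeue() returns 2 -> []
enqueue(14) -> [14]
enqueue(5) -> [14, 5]
enqueue(30) -> [14, 5, 30]
Final queue (front to back): [14, 5, 30]


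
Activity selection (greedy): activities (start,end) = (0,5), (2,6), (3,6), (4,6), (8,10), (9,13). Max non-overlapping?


Greedy: pick earliest-ending, then skip overlaps.
Selected (2 activities): [(0, 5), (8, 10)]


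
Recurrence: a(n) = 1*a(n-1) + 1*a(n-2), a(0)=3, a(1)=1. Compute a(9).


Build bottom-up:
...a(7)=37, a(8)=60, a(9)=1*60+1*37=97


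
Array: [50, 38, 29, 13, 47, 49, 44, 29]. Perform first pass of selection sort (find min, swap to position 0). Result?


After one pass: [13, 38, 29, 50, 47, 49, 44, 29]


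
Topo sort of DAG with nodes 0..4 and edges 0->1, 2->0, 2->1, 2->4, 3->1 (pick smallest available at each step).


Kahn's algorithm, process smallest node first
Order: [2, 0, 3, 1, 4]


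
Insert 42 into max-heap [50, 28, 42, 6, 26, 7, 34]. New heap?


Append 42: [50, 28, 42, 6, 26, 7, 34, 42]
Bubble up: swap idx 7(42) with idx 3(6); swap idx 3(42) with idx 1(28)
Result: [50, 42, 42, 28, 26, 7, 34, 6]


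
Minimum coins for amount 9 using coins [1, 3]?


dp[0]=0; dp[i]=1+min(dp[i-c] for c in coins)
...dp[4]=2, dp[5]=3, dp[6]=2, dp[7]=3, dp[8]=4, dp[9]=3
Minimum coins for 9 = 3


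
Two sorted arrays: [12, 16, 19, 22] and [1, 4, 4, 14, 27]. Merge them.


Compare heads, take smaller each step.
Merged: [1, 4, 4, 12, 14, 16, 19, 22, 27]


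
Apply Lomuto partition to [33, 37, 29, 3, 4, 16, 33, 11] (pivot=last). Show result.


Elements <= 11 go left of pivot.
Result: [3, 4, 11, 33, 37, 16, 33, 29], pivot at index 2


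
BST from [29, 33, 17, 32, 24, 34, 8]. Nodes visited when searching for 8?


BST root = 29
Search for 8: compare at each node
Path: [29, 17, 8]


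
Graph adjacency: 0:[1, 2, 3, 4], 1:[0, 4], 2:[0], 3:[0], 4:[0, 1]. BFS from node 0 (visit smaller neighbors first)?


BFS queue: start with [0]
Visit order: [0, 1, 2, 3, 4]


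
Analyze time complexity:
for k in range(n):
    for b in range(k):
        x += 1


Per nesting level: O(n) * O(n) [triangular over k] = O(n^2)
Complexity: O(n^2)


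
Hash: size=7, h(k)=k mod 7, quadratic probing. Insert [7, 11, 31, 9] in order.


Insertions: 7->slot 0; 11->slot 4; 31->slot 3; 9->slot 2
Table: [7, None, 9, 31, 11, None, None]


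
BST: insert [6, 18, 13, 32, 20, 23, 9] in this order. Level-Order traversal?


Root = 6; build tree by BST insertion.
Level-Order traversal: [6, 18, 13, 32, 9, 20, 23]


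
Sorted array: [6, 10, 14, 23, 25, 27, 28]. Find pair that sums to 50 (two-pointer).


Two pointers: lo=0, hi=6
Found pair: (23, 27) summing to 50


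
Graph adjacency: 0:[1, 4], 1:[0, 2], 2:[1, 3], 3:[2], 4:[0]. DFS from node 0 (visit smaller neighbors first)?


DFS stack-based: start with [0]
Visit order: [0, 1, 2, 3, 4]


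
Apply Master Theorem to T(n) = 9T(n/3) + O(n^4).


a=9, b=3, c=4. log_3(9)=2 < c=4. Case 3: O(n^c) = O(n^4)
Complexity: O(n^4)


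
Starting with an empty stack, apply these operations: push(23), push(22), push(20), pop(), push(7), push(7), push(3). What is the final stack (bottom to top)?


push(23) -> [23]
push(22) -> [23, 22]
push(20) -> [23, 22, 20]
pop() returns 20 -> [23, 22]
push(7) -> [23, 22, 7]
push(7) -> [23, 22, 7, 7]
push(3) -> [23, 22, 7, 7, 3]
Final stack (bottom to top): [23, 22, 7, 7, 3]


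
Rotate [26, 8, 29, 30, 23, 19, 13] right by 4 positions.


Right rotate by 4: [30, 23, 19, 13, 26, 8, 29]


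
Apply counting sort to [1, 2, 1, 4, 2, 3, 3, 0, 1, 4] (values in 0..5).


Count array: [1, 3, 2, 2, 2, 0]
Reconstruct: [0, 1, 1, 1, 2, 2, 3, 3, 4, 4]


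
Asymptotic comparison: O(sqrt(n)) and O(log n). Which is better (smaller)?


logarithmic grows slower than sublinear
O(log n) is asymptotically smaller; O(sqrt(n)) grows faster


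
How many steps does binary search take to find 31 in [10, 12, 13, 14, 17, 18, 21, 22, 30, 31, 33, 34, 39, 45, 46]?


Search for 31:
[0,14] mid=7 arr[7]=22
[8,14] mid=11 arr[11]=34
[8,10] mid=9 arr[9]=31
Total: 3 comparisons


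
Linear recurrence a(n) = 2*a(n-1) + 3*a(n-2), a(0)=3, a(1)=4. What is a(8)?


Build bottom-up:
...a(6)=1277, a(7)=3826, a(8)=2*3826+3*1277=11483


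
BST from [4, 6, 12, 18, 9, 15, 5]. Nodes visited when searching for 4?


BST root = 4
Search for 4: compare at each node
Path: [4]


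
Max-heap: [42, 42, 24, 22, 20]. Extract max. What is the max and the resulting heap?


Max = 42
Replace root with last, heapify down
Resulting heap: [42, 22, 24, 20]


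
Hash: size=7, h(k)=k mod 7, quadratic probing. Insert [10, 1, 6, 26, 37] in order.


Insertions: 10->slot 3; 1->slot 1; 6->slot 6; 26->slot 5; 37->slot 2
Table: [None, 1, 37, 10, None, 26, 6]


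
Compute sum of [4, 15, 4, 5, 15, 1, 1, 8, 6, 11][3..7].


Prefix sums: [0, 4, 19, 23, 28, 43, 44, 45, 53, 59, 70]
Sum[3..7] = prefix[8] - prefix[3] = 53 - 23 = 30


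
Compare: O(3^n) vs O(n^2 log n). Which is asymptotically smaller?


n^2 log n grows slower than exponential (base 3)
O(n^2 log n) is asymptotically smaller; O(3^n) grows faster


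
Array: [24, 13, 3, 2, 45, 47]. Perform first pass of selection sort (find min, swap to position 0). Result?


After one pass: [2, 13, 3, 24, 45, 47]


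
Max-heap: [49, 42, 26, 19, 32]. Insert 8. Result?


Append 8: [49, 42, 26, 19, 32, 8]
Bubble up: no swaps needed
Result: [49, 42, 26, 19, 32, 8]


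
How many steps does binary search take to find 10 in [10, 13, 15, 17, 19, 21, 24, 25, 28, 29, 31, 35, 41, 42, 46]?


Search for 10:
[0,14] mid=7 arr[7]=25
[0,6] mid=3 arr[3]=17
[0,2] mid=1 arr[1]=13
[0,0] mid=0 arr[0]=10
Total: 4 comparisons


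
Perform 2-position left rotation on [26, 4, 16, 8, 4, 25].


Left rotate by 2: [16, 8, 4, 25, 26, 4]


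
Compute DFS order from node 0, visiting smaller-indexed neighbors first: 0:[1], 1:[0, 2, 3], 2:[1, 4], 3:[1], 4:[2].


DFS stack-based: start with [0]
Visit order: [0, 1, 2, 4, 3]


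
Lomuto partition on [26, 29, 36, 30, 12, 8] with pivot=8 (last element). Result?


Elements <= 8 go left of pivot.
Result: [8, 29, 36, 30, 12, 26], pivot at index 0


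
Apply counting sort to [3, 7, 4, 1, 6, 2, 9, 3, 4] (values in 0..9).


Count array: [0, 1, 1, 2, 2, 0, 1, 1, 0, 1]
Reconstruct: [1, 2, 3, 3, 4, 4, 6, 7, 9]


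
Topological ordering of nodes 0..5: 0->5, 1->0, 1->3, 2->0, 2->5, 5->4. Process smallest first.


Kahn's algorithm, process smallest node first
Order: [1, 2, 0, 3, 5, 4]


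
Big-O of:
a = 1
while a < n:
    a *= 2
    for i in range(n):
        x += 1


Per nesting level: O(log n) * O(n) = O(n log n)
Complexity: O(n log n)


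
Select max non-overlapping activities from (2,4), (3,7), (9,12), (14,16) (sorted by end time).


Greedy: pick earliest-ending, then skip overlaps.
Selected (3 activities): [(2, 4), (9, 12), (14, 16)]


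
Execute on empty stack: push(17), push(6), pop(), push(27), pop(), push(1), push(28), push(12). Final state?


push(17) -> [17]
push(6) -> [17, 6]
pop() returns 6 -> [17]
push(27) -> [17, 27]
pop() returns 27 -> [17]
push(1) -> [17, 1]
push(28) -> [17, 1, 28]
push(12) -> [17, 1, 28, 12]
Final stack (bottom to top): [17, 1, 28, 12]


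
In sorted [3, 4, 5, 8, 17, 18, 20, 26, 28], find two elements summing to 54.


Two pointers: lo=0, hi=8
Found pair: (26, 28) summing to 54


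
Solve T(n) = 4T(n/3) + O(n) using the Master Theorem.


a=4, b=3, c=1. log_3(4)=1.262 > c=1. Case 1: O(n^log_b(a)) = O(n^1.262)
Complexity: O(n^1.262)


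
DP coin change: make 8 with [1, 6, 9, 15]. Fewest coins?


dp[0]=0; dp[i]=1+min(dp[i-c] for c in coins)
...dp[3]=3, dp[4]=4, dp[5]=5, dp[6]=1, dp[7]=2, dp[8]=3
Minimum coins for 8 = 3


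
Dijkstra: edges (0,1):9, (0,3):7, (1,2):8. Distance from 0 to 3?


Dijkstra from 0:
Distances: {0: 0, 1: 9, 2: 17, 3: 7}
Shortest distance to 3 = 7, path = [0, 3]


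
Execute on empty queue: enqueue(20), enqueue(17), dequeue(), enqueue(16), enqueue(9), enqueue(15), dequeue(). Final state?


enqueue(20) -> [20]
enqueue(17) -> [20, 17]
dequeue() returns 20 -> [17]
enqueue(16) -> [17, 16]
enqueue(9) -> [17, 16, 9]
enqueue(15) -> [17, 16, 9, 15]
dequeue() returns 17 -> [16, 9, 15]
Final queue (front to back): [16, 9, 15]


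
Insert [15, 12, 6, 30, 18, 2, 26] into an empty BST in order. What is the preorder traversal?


Root = 15; build tree by BST insertion.
Preorder traversal: [15, 12, 6, 2, 30, 18, 26]


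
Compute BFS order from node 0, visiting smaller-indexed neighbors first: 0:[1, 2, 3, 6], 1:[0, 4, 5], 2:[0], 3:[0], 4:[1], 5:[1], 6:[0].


BFS queue: start with [0]
Visit order: [0, 1, 2, 3, 6, 4, 5]


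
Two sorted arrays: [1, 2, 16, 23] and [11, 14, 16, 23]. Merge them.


Compare heads, take smaller each step.
Merged: [1, 2, 11, 14, 16, 16, 23, 23]


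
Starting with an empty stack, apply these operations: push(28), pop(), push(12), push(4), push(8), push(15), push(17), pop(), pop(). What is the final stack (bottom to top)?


push(28) -> [28]
pop() returns 28 -> []
push(12) -> [12]
push(4) -> [12, 4]
push(8) -> [12, 4, 8]
push(15) -> [12, 4, 8, 15]
push(17) -> [12, 4, 8, 15, 17]
pop() returns 17 -> [12, 4, 8, 15]
pop() returns 15 -> [12, 4, 8]
Final stack (bottom to top): [12, 4, 8]


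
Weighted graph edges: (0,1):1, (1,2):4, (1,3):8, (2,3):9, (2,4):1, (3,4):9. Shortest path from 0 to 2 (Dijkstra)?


Dijkstra from 0:
Distances: {0: 0, 1: 1, 2: 5, 3: 9, 4: 6}
Shortest distance to 2 = 5, path = [0, 1, 2]


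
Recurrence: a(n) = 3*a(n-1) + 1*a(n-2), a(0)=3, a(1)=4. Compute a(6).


Build bottom-up:
...a(4)=162, a(5)=535, a(6)=3*535+1*162=1767


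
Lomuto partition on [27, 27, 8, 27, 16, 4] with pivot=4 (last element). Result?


Elements <= 4 go left of pivot.
Result: [4, 27, 8, 27, 16, 27], pivot at index 0


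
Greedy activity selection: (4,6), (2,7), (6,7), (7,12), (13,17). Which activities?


Greedy: pick earliest-ending, then skip overlaps.
Selected (4 activities): [(4, 6), (6, 7), (7, 12), (13, 17)]


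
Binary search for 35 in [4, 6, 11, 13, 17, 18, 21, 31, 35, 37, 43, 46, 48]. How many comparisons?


Search for 35:
[0,12] mid=6 arr[6]=21
[7,12] mid=9 arr[9]=37
[7,8] mid=7 arr[7]=31
[8,8] mid=8 arr[8]=35
Total: 4 comparisons
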